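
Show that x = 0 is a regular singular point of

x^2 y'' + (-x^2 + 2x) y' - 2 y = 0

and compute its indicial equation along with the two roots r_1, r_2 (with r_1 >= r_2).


Divide by x^2 to reach normal form y'' + P_1(x) y' + P_2(x) y = 0 with P_1(x) = -1 + 2/x and P_2(x) = -2/x^2.
x = 0 is a singular point because the y'-coefficient -1 + 2/x has a pole at x = 0 and the y-coefficient -2/x^2 has a pole at x = 0.
It is a regular singular point because x P_1(x) = p(x) = 2 - x and x^2 P_2(x) = q(x) = -2 are polynomials, hence analytic at x = 0.
p(0) = 2,  q(0) = -2.
Indicial equation: r(r-1) + p(0) r + q(0) = 0, i.e. r^2 + (p(0) - 1) r + q(0) = 0, i.e. r^2 + 1 r - 2 = 0.
Discriminant: (1)^2 - 4(-2) = 9, so r = (-1 ± 3)/2.
Solving: r_1 = 1, r_2 = -2.

indicial: r^2 + 1 r - 2 = 0; roots r_1 = 1, r_2 = -2


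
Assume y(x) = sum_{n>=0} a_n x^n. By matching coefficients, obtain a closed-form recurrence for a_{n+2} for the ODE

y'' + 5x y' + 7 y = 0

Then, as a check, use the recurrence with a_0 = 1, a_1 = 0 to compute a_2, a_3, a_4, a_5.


Substitute y = sum_n a_n x^n.
y''(x) has coefficient (n+2)(n+1) a_{n+2} at x^n;
5 x y'(x) has coefficient 5 n a_n at x^n (shift);
7 y(x) has coefficient 7 a_n at x^n.
Matching x^n: (n+2)(n+1) a_{n+2} + (5n + 7) a_n = 0.
Thus a_{n+2} = (-5n - 7) / ((n+1)(n+2)) * a_n.

Check with a_0 = 1, a_1 = 0 (apply the recurrence for n = 0, 1, 2, 3): a_0 = 1, a_1 = 0, a_2 = -7/2, a_3 = 0, a_4 = 119/24, a_5 = 0.

a_(n+2) = (-5n - 7) / ((n+1)(n+2)) * a_n; check: a_0 = 1, a_1 = 0, a_2 = -7/2, a_3 = 0, a_4 = 119/24, a_5 = 0


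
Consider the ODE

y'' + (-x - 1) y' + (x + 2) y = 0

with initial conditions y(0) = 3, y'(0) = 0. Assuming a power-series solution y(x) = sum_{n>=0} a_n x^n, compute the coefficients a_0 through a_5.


Ansatz: y(x) = sum_{n>=0} a_n x^n, so y'(x) = sum_{n>=1} n a_n x^(n-1) and y''(x) = sum_{n>=2} n(n-1) a_n x^(n-2).
Substitute into P(x) y'' + Q(x) y' + R(x) y = 0 with P(x) = 1, Q(x) = -x - 1, R(x) = x + 2, and match powers of x.
Initial conditions: a_0 = 3, a_1 = 0.
Setting the coefficient of each power of x to zero and solving order by order (substituting the coefficients already found):
  x^0: 2 a_2 - a_1 + 2 a_0 = 0  ->  2 a_2 = a_1 - 2 a_0 = -6  ->  a_2 = -3
  x^1: 6 a_3 - 2 a_2 + a_1 + a_0 = 0  ->  6 a_3 = 2 a_2 - a_1 - a_0 = -9  ->  a_3 = -3/2
  x^2: 12 a_4 - 3 a_3 + a_1 = 0  ->  12 a_4 = 3 a_3 - a_1 = -9/2  ->  a_4 = -3/8
  x^3: 20 a_5 - 4 a_4 - a_3 + a_2 = 0  ->  20 a_5 = 4 a_4 + a_3 - a_2 = 0  ->  a_5 = 0
Truncated series: y(x) = 3 - 3 x^2 - (3/2) x^3 - (3/8) x^4 + O(x^6).

a_0 = 3; a_1 = 0; a_2 = -3; a_3 = -3/2; a_4 = -3/8; a_5 = 0


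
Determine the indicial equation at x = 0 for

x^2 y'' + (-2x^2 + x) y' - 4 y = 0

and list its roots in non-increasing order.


Divide by x^2 to reach normal form y'' + P_1(x) y' + P_2(x) y = 0 with P_1(x) = -2 + 1/x and P_2(x) = -4/x^2.
x = 0 is a singular point because the y'-coefficient -2 + 1/x has a pole at x = 0 and the y-coefficient -4/x^2 has a pole at x = 0.
It is a regular singular point because x P_1(x) = p(x) = 1 - 2x and x^2 P_2(x) = q(x) = -4 are polynomials, hence analytic at x = 0.
p(0) = 1,  q(0) = -4.
Indicial equation: r(r-1) + p(0) r + q(0) = 0, i.e. r^2 + (p(0) - 1) r + q(0) = 0, i.e. r^2 - 4 = 0.
Discriminant: (0)^2 - 4(-4) = 16, so r = (0 ± 4)/2.
Solving: r_1 = 2, r_2 = -2.

indicial: r^2 - 4 = 0; roots r_1 = 2, r_2 = -2


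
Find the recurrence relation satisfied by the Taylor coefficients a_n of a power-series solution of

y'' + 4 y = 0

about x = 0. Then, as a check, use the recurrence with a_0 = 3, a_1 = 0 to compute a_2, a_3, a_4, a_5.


Substitute y = sum_n a_n x^n into y'' + (const) y = 0.
y''(x) = sum_{n>=0} (n+2)(n+1) a_{n+2} x^n.
The ODE becomes sum_n [(n+2)(n+1) a_{n+2} + 4 a_n] x^n = 0.
Setting each coefficient to zero gives the recurrence:
  (n+2)(n+1) a_{n+2} + 4 a_n = 0,
  a_{n+2} = -4 / ((n+1)(n+2)) a_n.

Check with a_0 = 3, a_1 = 0 (apply the recurrence for n = 0, 1, 2, 3): a_0 = 3, a_1 = 0, a_2 = -6, a_3 = 0, a_4 = 2, a_5 = 0.

a_{n+2} = -4/((n+1)(n+2)) * a_n; check: a_0 = 3, a_1 = 0, a_2 = -6, a_3 = 0, a_4 = 2, a_5 = 0


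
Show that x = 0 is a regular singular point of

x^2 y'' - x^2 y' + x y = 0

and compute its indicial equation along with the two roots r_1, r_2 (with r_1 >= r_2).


Divide by x^2 to reach normal form y'' + P_1(x) y' + P_2(x) y = 0 with P_1(x) = -1 and P_2(x) = 1/x.
x = 0 is a singular point because the y-coefficient 1/x has a pole at x = 0.
It is a regular singular point because x P_1(x) = p(x) = -x and x^2 P_2(x) = q(x) = x are polynomials, hence analytic at x = 0.
p(0) = 0,  q(0) = 0.
Indicial equation: r(r-1) + p(0) r + q(0) = 0, i.e. r^2 + (p(0) - 1) r + q(0) = 0, i.e. r^2 - 1 r = 0.
Discriminant: (-1)^2 - 4(0) = 1, so r = (1 ± 1)/2.
Solving: r_1 = 1, r_2 = 0.

indicial: r^2 - 1 r = 0; roots r_1 = 1, r_2 = 0


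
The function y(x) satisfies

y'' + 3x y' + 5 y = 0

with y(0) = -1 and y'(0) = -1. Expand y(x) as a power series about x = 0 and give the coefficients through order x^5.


Ansatz: y(x) = sum_{n>=0} a_n x^n, so y'(x) = sum_{n>=1} n a_n x^(n-1) and y''(x) = sum_{n>=2} n(n-1) a_n x^(n-2).
Substitute into P(x) y'' + Q(x) y' + R(x) y = 0 with P(x) = 1, Q(x) = 3x, R(x) = 5, and match powers of x.
Initial conditions: a_0 = -1, a_1 = -1.
Setting the coefficient of each power of x to zero and solving order by order (substituting the coefficients already found):
  x^0: 2 a_2 + 5 a_0 = 0  ->  2 a_2 = -5 a_0 = 5  ->  a_2 = 5/2
  x^1: 6 a_3 + 8 a_1 = 0  ->  6 a_3 = -8 a_1 = 8  ->  a_3 = 4/3
  x^2: 12 a_4 + 11 a_2 = 0  ->  12 a_4 = -11 a_2 = -55/2  ->  a_4 = -55/24
  x^3: 20 a_5 + 14 a_3 = 0  ->  20 a_5 = -14 a_3 = -56/3  ->  a_5 = -14/15
Truncated series: y(x) = -1 - x + (5/2) x^2 + (4/3) x^3 - (55/24) x^4 - (14/15) x^5 + O(x^6).

a_0 = -1; a_1 = -1; a_2 = 5/2; a_3 = 4/3; a_4 = -55/24; a_5 = -14/15


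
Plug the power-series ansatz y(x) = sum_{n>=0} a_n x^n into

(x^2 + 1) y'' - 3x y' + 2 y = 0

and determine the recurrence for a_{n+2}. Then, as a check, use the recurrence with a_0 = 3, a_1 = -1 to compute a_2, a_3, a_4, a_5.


Substitute y = sum_n a_n x^n.
(1 + 1 x^2) y'' contributes (n+2)(n+1) a_{n+2} + n(n-1) a_n at x^n.
-3 x y'(x) contributes -3 n a_n at x^n.
2 y(x) contributes 2 a_n at x^n.
Matching x^n: (n+2)(n+1) a_{n+2} + (n(n-1) - 3 n + 2) a_n = 0.
Thus a_{n+2} = (-n(n-1) + 3 n - 2) / ((n+1)(n+2)) * a_n.

Check with a_0 = 3, a_1 = -1 (apply the recurrence for n = 0, 1, 2, 3): a_0 = 3, a_1 = -1, a_2 = -3, a_3 = -1/6, a_4 = -1/2, a_5 = -1/120.

a_(n+2) = (-n(n-1) + 3 n - 2) / ((n+1)(n+2)) * a_n; check: a_0 = 3, a_1 = -1, a_2 = -3, a_3 = -1/6, a_4 = -1/2, a_5 = -1/120


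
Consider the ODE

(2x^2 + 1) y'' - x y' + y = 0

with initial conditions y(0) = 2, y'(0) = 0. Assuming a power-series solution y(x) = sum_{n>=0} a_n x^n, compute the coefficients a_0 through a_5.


Ansatz: y(x) = sum_{n>=0} a_n x^n, so y'(x) = sum_{n>=1} n a_n x^(n-1) and y''(x) = sum_{n>=2} n(n-1) a_n x^(n-2).
Substitute into P(x) y'' + Q(x) y' + R(x) y = 0 with P(x) = 2x^2 + 1, Q(x) = -x, R(x) = 1, and match powers of x.
Initial conditions: a_0 = 2, a_1 = 0.
Setting the coefficient of each power of x to zero and solving order by order (substituting the coefficients already found):
  x^0: 2 a_2 + a_0 = 0  ->  2 a_2 = -a_0 = -2  ->  a_2 = -1
  x^1: 6 a_3 = 0  ->  a_3 = 0
  x^2: 12 a_4 + 3 a_2 = 0  ->  12 a_4 = -3 a_2 = 3  ->  a_4 = 1/4
  x^3: 20 a_5 + 10 a_3 = 0  ->  20 a_5 = -10 a_3 = 0  ->  a_5 = 0
Truncated series: y(x) = 2 - x^2 + (1/4) x^4 + O(x^6).

a_0 = 2; a_1 = 0; a_2 = -1; a_3 = 0; a_4 = 1/4; a_5 = 0


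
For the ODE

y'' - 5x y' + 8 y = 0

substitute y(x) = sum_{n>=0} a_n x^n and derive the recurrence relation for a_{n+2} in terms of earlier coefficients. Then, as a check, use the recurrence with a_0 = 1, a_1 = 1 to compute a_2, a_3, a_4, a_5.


Substitute y = sum_n a_n x^n.
y''(x) has coefficient (n+2)(n+1) a_{n+2} at x^n;
-5 x y'(x) has coefficient -5 n a_n at x^n (shift);
8 y(x) has coefficient 8 a_n at x^n.
Matching x^n: (n+2)(n+1) a_{n+2} + (-5n + 8) a_n = 0.
Thus a_{n+2} = (5n - 8) / ((n+1)(n+2)) * a_n.

Check with a_0 = 1, a_1 = 1 (apply the recurrence for n = 0, 1, 2, 3): a_0 = 1, a_1 = 1, a_2 = -4, a_3 = -1/2, a_4 = -2/3, a_5 = -7/40.

a_(n+2) = (5n - 8) / ((n+1)(n+2)) * a_n; check: a_0 = 1, a_1 = 1, a_2 = -4, a_3 = -1/2, a_4 = -2/3, a_5 = -7/40


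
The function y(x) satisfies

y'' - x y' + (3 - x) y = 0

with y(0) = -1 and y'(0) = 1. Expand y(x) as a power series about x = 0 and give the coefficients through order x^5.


Ansatz: y(x) = sum_{n>=0} a_n x^n, so y'(x) = sum_{n>=1} n a_n x^(n-1) and y''(x) = sum_{n>=2} n(n-1) a_n x^(n-2).
Substitute into P(x) y'' + Q(x) y' + R(x) y = 0 with P(x) = 1, Q(x) = -x, R(x) = 3 - x, and match powers of x.
Initial conditions: a_0 = -1, a_1 = 1.
Setting the coefficient of each power of x to zero and solving order by order (substituting the coefficients already found):
  x^0: 2 a_2 + 3 a_0 = 0  ->  2 a_2 = -3 a_0 = 3  ->  a_2 = 3/2
  x^1: 6 a_3 + 2 a_1 - a_0 = 0  ->  6 a_3 = -2 a_1 + a_0 = -3  ->  a_3 = -1/2
  x^2: 12 a_4 + a_2 - a_1 = 0  ->  12 a_4 = -a_2 + a_1 = -1/2  ->  a_4 = -1/24
  x^3: 20 a_5 - a_2 = 0  ->  20 a_5 = a_2 = 3/2  ->  a_5 = 3/40
Truncated series: y(x) = -1 + x + (3/2) x^2 - (1/2) x^3 - (1/24) x^4 + (3/40) x^5 + O(x^6).

a_0 = -1; a_1 = 1; a_2 = 3/2; a_3 = -1/2; a_4 = -1/24; a_5 = 3/40


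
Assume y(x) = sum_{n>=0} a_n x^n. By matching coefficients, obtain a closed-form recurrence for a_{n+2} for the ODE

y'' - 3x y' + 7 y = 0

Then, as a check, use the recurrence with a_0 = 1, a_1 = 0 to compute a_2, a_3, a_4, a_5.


Substitute y = sum_n a_n x^n.
y''(x) has coefficient (n+2)(n+1) a_{n+2} at x^n;
-3 x y'(x) has coefficient -3 n a_n at x^n (shift);
7 y(x) has coefficient 7 a_n at x^n.
Matching x^n: (n+2)(n+1) a_{n+2} + (-3n + 7) a_n = 0.
Thus a_{n+2} = (3n - 7) / ((n+1)(n+2)) * a_n.

Check with a_0 = 1, a_1 = 0 (apply the recurrence for n = 0, 1, 2, 3): a_0 = 1, a_1 = 0, a_2 = -7/2, a_3 = 0, a_4 = 7/24, a_5 = 0.

a_(n+2) = (3n - 7) / ((n+1)(n+2)) * a_n; check: a_0 = 1, a_1 = 0, a_2 = -7/2, a_3 = 0, a_4 = 7/24, a_5 = 0


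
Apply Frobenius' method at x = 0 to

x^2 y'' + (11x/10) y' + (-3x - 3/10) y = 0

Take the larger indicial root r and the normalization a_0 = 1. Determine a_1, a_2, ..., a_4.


Write in Frobenius form y'' + (p(x)/x) y' + (q(x)/x^2) y = 0:
  p(x) = 11/10,  q(x) = -3x - 3/10.
Indicial equation: r(r-1) + (11/10) r + (-3/10) = 0 -> roots r_1 = 1/2, r_2 = -3/5.
Take r = r_1 = 1/2. Let y(x) = x^r sum_{n>=0} a_n x^n with a_0 = 1.
Substitute y = x^r sum a_n x^n and match x^{r+n}. The recurrence is
  D(n) a_n - 3 a_{n-1} = 0,  where D(n) = (r+n)(r+n-1) + (11/10)(r+n) + (-3/10).
  a_n = 3 / D(n) * a_{n-1}.
Since the indicial polynomial factors as (r - r_1)(r - r_2), D(n) = (r_1 + n - r_1)(r_1 + n - r_2) = n(n + 11/10).
Evaluating step by step (a_0 = 1):
  n = 1: D(1) = 1(1 + 11/10) = 21/10; numerator = 3(1) = 3; a_1 = (3)/(21/10) = 10/7
  n = 2: D(2) = 2(2 + 11/10) = 31/5; numerator = 3(10/7) = 30/7; a_2 = (30/7)/(31/5) = 150/217
  n = 3: D(3) = 3(3 + 11/10) = 123/10; numerator = 3(150/217) = 450/217; a_3 = (450/217)/(123/10) = 1500/8897
  n = 4: D(4) = 4(4 + 11/10) = 102/5; numerator = 3(1500/8897) = 4500/8897; a_4 = (4500/8897)/(102/5) = 3750/151249

r = 1/2; a_0 = 1; a_1 = 10/7; a_2 = 150/217; a_3 = 1500/8897; a_4 = 3750/151249


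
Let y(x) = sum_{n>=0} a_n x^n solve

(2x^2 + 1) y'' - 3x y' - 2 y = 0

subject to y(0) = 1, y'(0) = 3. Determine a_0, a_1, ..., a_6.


Ansatz: y(x) = sum_{n>=0} a_n x^n, so y'(x) = sum_{n>=1} n a_n x^(n-1) and y''(x) = sum_{n>=2} n(n-1) a_n x^(n-2).
Substitute into P(x) y'' + Q(x) y' + R(x) y = 0 with P(x) = 2x^2 + 1, Q(x) = -3x, R(x) = -2, and match powers of x.
Initial conditions: a_0 = 1, a_1 = 3.
Setting the coefficient of each power of x to zero and solving order by order (substituting the coefficients already found):
  x^0: 2 a_2 - 2 a_0 = 0  ->  2 a_2 = 2 a_0 = 2  ->  a_2 = 1
  x^1: 6 a_3 - 5 a_1 = 0  ->  6 a_3 = 5 a_1 = 15  ->  a_3 = 5/2
  x^2: 12 a_4 - 4 a_2 = 0  ->  12 a_4 = 4 a_2 = 4  ->  a_4 = 1/3
  x^3: 20 a_5 + a_3 = 0  ->  20 a_5 = -a_3 = -5/2  ->  a_5 = -1/8
  x^4: 30 a_6 + 10 a_4 = 0  ->  30 a_6 = -10 a_4 = -10/3  ->  a_6 = -1/9
Truncated series: y(x) = 1 + 3 x + x^2 + (5/2) x^3 + (1/3) x^4 - (1/8) x^5 - (1/9) x^6 + O(x^7).

a_0 = 1; a_1 = 3; a_2 = 1; a_3 = 5/2; a_4 = 1/3; a_5 = -1/8; a_6 = -1/9


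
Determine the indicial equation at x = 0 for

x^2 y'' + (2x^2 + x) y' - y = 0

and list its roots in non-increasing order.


Divide by x^2 to reach normal form y'' + P_1(x) y' + P_2(x) y = 0 with P_1(x) = 2 + 1/x and P_2(x) = -1/x^2.
x = 0 is a singular point because the y'-coefficient 2 + 1/x has a pole at x = 0 and the y-coefficient -1/x^2 has a pole at x = 0.
It is a regular singular point because x P_1(x) = p(x) = 2x + 1 and x^2 P_2(x) = q(x) = -1 are polynomials, hence analytic at x = 0.
p(0) = 1,  q(0) = -1.
Indicial equation: r(r-1) + p(0) r + q(0) = 0, i.e. r^2 + (p(0) - 1) r + q(0) = 0, i.e. r^2 - 1 = 0.
Discriminant: (0)^2 - 4(-1) = 4, so r = (0 ± 2)/2.
Solving: r_1 = 1, r_2 = -1.

indicial: r^2 - 1 = 0; roots r_1 = 1, r_2 = -1


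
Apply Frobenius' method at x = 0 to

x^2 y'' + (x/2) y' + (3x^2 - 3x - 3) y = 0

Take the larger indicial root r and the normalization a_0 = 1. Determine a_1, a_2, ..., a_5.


Write in Frobenius form y'' + (p(x)/x) y' + (q(x)/x^2) y = 0:
  p(x) = 1/2,  q(x) = 3x^2 - 3x - 3.
Indicial equation: r(r-1) + (1/2) r + (-3) = 0 -> roots r_1 = 2, r_2 = -3/2.
Take r = r_1 = 2. Let y(x) = x^r sum_{n>=0} a_n x^n with a_0 = 1.
Substitute y = x^r sum a_n x^n and match x^{r+n}. The recurrence is
  D(n) a_n - 3 a_{n-1} + 3 a_{n-2} = 0,  where D(n) = (r+n)(r+n-1) + (1/2)(r+n) + (-3).
  a_n = [3 a_{n-1} - 3 a_{n-2}] / D(n).
Since the indicial polynomial factors as (r - r_1)(r - r_2), D(n) = (r_1 + n - r_1)(r_1 + n - r_2) = n(n + 7/2).
Evaluating step by step (a_0 = 1):
  n = 1: D(1) = 1(1 + 7/2) = 9/2; numerator = 3(1) = 3; a_1 = (3)/(9/2) = 2/3
  n = 2: D(2) = 2(2 + 7/2) = 11; numerator = 3(2/3) - 3(1) = -1; a_2 = (-1)/(11) = -1/11
  n = 3: D(3) = 3(3 + 7/2) = 39/2; numerator = 3(-1/11) - 3(2/3) = -25/11; a_3 = (-25/11)/(39/2) = -50/429
  n = 4: D(4) = 4(4 + 7/2) = 30; numerator = 3(-50/429) - 3(-1/11) = -1/13; a_4 = (-1/13)/(30) = -1/390
  n = 5: D(5) = 5(5 + 7/2) = 85/2; numerator = 3(-1/390) - 3(-50/429) = 489/1430; a_5 = (489/1430)/(85/2) = 489/60775

r = 2; a_0 = 1; a_1 = 2/3; a_2 = -1/11; a_3 = -50/429; a_4 = -1/390; a_5 = 489/60775


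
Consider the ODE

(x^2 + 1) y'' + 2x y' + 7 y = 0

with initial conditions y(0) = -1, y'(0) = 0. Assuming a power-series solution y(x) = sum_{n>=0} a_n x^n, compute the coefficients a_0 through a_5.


Ansatz: y(x) = sum_{n>=0} a_n x^n, so y'(x) = sum_{n>=1} n a_n x^(n-1) and y''(x) = sum_{n>=2} n(n-1) a_n x^(n-2).
Substitute into P(x) y'' + Q(x) y' + R(x) y = 0 with P(x) = x^2 + 1, Q(x) = 2x, R(x) = 7, and match powers of x.
Initial conditions: a_0 = -1, a_1 = 0.
Setting the coefficient of each power of x to zero and solving order by order (substituting the coefficients already found):
  x^0: 2 a_2 + 7 a_0 = 0  ->  2 a_2 = -7 a_0 = 7  ->  a_2 = 7/2
  x^1: 6 a_3 + 9 a_1 = 0  ->  6 a_3 = -9 a_1 = 0  ->  a_3 = 0
  x^2: 12 a_4 + 13 a_2 = 0  ->  12 a_4 = -13 a_2 = -91/2  ->  a_4 = -91/24
  x^3: 20 a_5 + 19 a_3 = 0  ->  20 a_5 = -19 a_3 = 0  ->  a_5 = 0
Truncated series: y(x) = -1 + (7/2) x^2 - (91/24) x^4 + O(x^6).

a_0 = -1; a_1 = 0; a_2 = 7/2; a_3 = 0; a_4 = -91/24; a_5 = 0


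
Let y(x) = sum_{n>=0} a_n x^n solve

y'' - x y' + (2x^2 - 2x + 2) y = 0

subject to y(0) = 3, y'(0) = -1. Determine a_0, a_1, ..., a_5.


Ansatz: y(x) = sum_{n>=0} a_n x^n, so y'(x) = sum_{n>=1} n a_n x^(n-1) and y''(x) = sum_{n>=2} n(n-1) a_n x^(n-2).
Substitute into P(x) y'' + Q(x) y' + R(x) y = 0 with P(x) = 1, Q(x) = -x, R(x) = 2x^2 - 2x + 2, and match powers of x.
Initial conditions: a_0 = 3, a_1 = -1.
Setting the coefficient of each power of x to zero and solving order by order (substituting the coefficients already found):
  x^0: 2 a_2 + 2 a_0 = 0  ->  2 a_2 = -2 a_0 = -6  ->  a_2 = -3
  x^1: 6 a_3 + a_1 - 2 a_0 = 0  ->  6 a_3 = -a_1 + 2 a_0 = 7  ->  a_3 = 7/6
  x^2: 12 a_4 - 2 a_1 + 2 a_0 = 0  ->  12 a_4 = 2 a_1 - 2 a_0 = -8  ->  a_4 = -2/3
  x^3: 20 a_5 - a_3 - 2 a_2 + 2 a_1 = 0  ->  20 a_5 = a_3 + 2 a_2 - 2 a_1 = -17/6  ->  a_5 = -17/120
Truncated series: y(x) = 3 - x - 3 x^2 + (7/6) x^3 - (2/3) x^4 - (17/120) x^5 + O(x^6).

a_0 = 3; a_1 = -1; a_2 = -3; a_3 = 7/6; a_4 = -2/3; a_5 = -17/120


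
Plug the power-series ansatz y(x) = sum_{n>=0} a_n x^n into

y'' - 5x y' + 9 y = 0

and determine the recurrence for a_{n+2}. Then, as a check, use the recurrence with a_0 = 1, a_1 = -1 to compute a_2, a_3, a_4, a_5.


Substitute y = sum_n a_n x^n.
y''(x) has coefficient (n+2)(n+1) a_{n+2} at x^n;
-5 x y'(x) has coefficient -5 n a_n at x^n (shift);
9 y(x) has coefficient 9 a_n at x^n.
Matching x^n: (n+2)(n+1) a_{n+2} + (-5n + 9) a_n = 0.
Thus a_{n+2} = (5n - 9) / ((n+1)(n+2)) * a_n.

Check with a_0 = 1, a_1 = -1 (apply the recurrence for n = 0, 1, 2, 3): a_0 = 1, a_1 = -1, a_2 = -9/2, a_3 = 2/3, a_4 = -3/8, a_5 = 1/5.

a_(n+2) = (5n - 9) / ((n+1)(n+2)) * a_n; check: a_0 = 1, a_1 = -1, a_2 = -9/2, a_3 = 2/3, a_4 = -3/8, a_5 = 1/5


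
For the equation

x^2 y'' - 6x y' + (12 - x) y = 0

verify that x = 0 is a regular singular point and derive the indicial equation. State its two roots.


Divide by x^2 to reach normal form y'' + P_1(x) y' + P_2(x) y = 0 with P_1(x) = -6/x and P_2(x) = -1/x + 12/x^2.
x = 0 is a singular point because the y'-coefficient -6/x has a pole at x = 0 and the y-coefficient -1/x + 12/x^2 has a pole at x = 0.
It is a regular singular point because x P_1(x) = p(x) = -6 and x^2 P_2(x) = q(x) = 12 - x are polynomials, hence analytic at x = 0.
p(0) = -6,  q(0) = 12.
Indicial equation: r(r-1) + p(0) r + q(0) = 0, i.e. r^2 + (p(0) - 1) r + q(0) = 0, i.e. r^2 - 7 r + 12 = 0.
Discriminant: (-7)^2 - 4(12) = 1, so r = (7 ± 1)/2.
Solving: r_1 = 4, r_2 = 3.

indicial: r^2 - 7 r + 12 = 0; roots r_1 = 4, r_2 = 3


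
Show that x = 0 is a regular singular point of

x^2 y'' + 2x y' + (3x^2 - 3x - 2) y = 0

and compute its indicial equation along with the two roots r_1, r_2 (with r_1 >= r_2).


Divide by x^2 to reach normal form y'' + P_1(x) y' + P_2(x) y = 0 with P_1(x) = 2/x and P_2(x) = 3 - 3/x - 2/x^2.
x = 0 is a singular point because the y'-coefficient 2/x has a pole at x = 0 and the y-coefficient 3 - 3/x - 2/x^2 has a pole at x = 0.
It is a regular singular point because x P_1(x) = p(x) = 2 and x^2 P_2(x) = q(x) = 3x^2 - 3x - 2 are polynomials, hence analytic at x = 0.
p(0) = 2,  q(0) = -2.
Indicial equation: r(r-1) + p(0) r + q(0) = 0, i.e. r^2 + (p(0) - 1) r + q(0) = 0, i.e. r^2 + 1 r - 2 = 0.
Discriminant: (1)^2 - 4(-2) = 9, so r = (-1 ± 3)/2.
Solving: r_1 = 1, r_2 = -2.

indicial: r^2 + 1 r - 2 = 0; roots r_1 = 1, r_2 = -2


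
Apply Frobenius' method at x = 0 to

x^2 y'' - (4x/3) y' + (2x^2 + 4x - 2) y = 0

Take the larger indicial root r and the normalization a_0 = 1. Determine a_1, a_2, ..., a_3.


Write in Frobenius form y'' + (p(x)/x) y' + (q(x)/x^2) y = 0:
  p(x) = -4/3,  q(x) = 2x^2 + 4x - 2.
Indicial equation: r(r-1) + (-4/3) r + (-2) = 0 -> roots r_1 = 3, r_2 = -2/3.
Take r = r_1 = 3. Let y(x) = x^r sum_{n>=0} a_n x^n with a_0 = 1.
Substitute y = x^r sum a_n x^n and match x^{r+n}. The recurrence is
  D(n) a_n + 4 a_{n-1} + 2 a_{n-2} = 0,  where D(n) = (r+n)(r+n-1) + (-4/3)(r+n) + (-2).
  a_n = [-4 a_{n-1} - 2 a_{n-2}] / D(n).
Since the indicial polynomial factors as (r - r_1)(r - r_2), D(n) = (r_1 + n - r_1)(r_1 + n - r_2) = n(n + 11/3).
Evaluating step by step (a_0 = 1):
  n = 1: D(1) = 1(1 + 11/3) = 14/3; numerator = -4(1) = -4; a_1 = (-4)/(14/3) = -6/7
  n = 2: D(2) = 2(2 + 11/3) = 34/3; numerator = -4(-6/7) - 2(1) = 10/7; a_2 = (10/7)/(34/3) = 15/119
  n = 3: D(3) = 3(3 + 11/3) = 20; numerator = -4(15/119) - 2(-6/7) = 144/119; a_3 = (144/119)/(20) = 36/595

r = 3; a_0 = 1; a_1 = -6/7; a_2 = 15/119; a_3 = 36/595


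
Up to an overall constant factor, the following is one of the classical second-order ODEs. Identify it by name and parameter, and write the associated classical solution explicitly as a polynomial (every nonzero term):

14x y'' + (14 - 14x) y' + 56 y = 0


All three coefficients share the factor 14; dividing through by 14 gives  x y'' + (1 - x) y' + 4 y = 0.
This matches the Laguerre equation x y'' + (1 - x) y' + n y = 0 with n = 4; the polynomial solution is L_4(x).
With y = sum_k a_k x^k, matching x^k gives (k+1)k a_{k+1} + (k+1) a_{k+1} - k a_k + n a_k = 0, i.e. (k+1)^2 a_{k+1} = (k - n) a_k = (k - 4) a_k. The right side vanishes at k = 4, so the series terminates at degree 4.
Standard normalization L_n(0) = 1 gives a_0 = 1. Work upward with a_{k+1} = (k - 4) a_k / (k+1)^2:
  a_1 = (0 - 4)(1) / 1^2 = -4/1 = -4
  a_2 = (1 - 4)(-4) / 2^2 = 12/4 = 3
  a_3 = (2 - 4)(3) / 3^2 = -6/9 = -2/3
  a_4 = (3 - 4)(-2/3) / 4^2 = (2/3)/16 = 1/24
Hence L_4(x) = x^4/24 - 2 x^3/3 + 3 x^2 - 4 x + 1.

L_4(x); series = x^4/24 - 2 x^3/3 + 3 x^2 - 4 x + 1


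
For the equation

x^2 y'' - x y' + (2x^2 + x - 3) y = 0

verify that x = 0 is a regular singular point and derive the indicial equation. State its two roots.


Divide by x^2 to reach normal form y'' + P_1(x) y' + P_2(x) y = 0 with P_1(x) = -1/x and P_2(x) = 2 + 1/x - 3/x^2.
x = 0 is a singular point because the y'-coefficient -1/x has a pole at x = 0 and the y-coefficient 2 + 1/x - 3/x^2 has a pole at x = 0.
It is a regular singular point because x P_1(x) = p(x) = -1 and x^2 P_2(x) = q(x) = 2x^2 + x - 3 are polynomials, hence analytic at x = 0.
p(0) = -1,  q(0) = -3.
Indicial equation: r(r-1) + p(0) r + q(0) = 0, i.e. r^2 + (p(0) - 1) r + q(0) = 0, i.e. r^2 - 2 r - 3 = 0.
Discriminant: (-2)^2 - 4(-3) = 16, so r = (2 ± 4)/2.
Solving: r_1 = 3, r_2 = -1.

indicial: r^2 - 2 r - 3 = 0; roots r_1 = 3, r_2 = -1


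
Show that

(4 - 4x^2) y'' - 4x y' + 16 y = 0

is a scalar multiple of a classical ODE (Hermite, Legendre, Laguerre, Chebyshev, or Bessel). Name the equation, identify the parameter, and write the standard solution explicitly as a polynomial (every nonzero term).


All three coefficients share the factor 4; dividing through by 4 gives  (1 - x^2) y'' - x y' + 4 y = 0.
This matches the Chebyshev equation (1 - x^2) y'' - x y' + n^2 y = 0 (note the -x y' term, not -2x y') with n^2 = 4, so n = 2; the polynomial solution is T_2(x).
With y = sum_k a_k x^k, matching x^k gives (k+2)(k+1) a_{k+2} = (k^2 - n^2) a_k = (k - 2)(k + 2) a_k. The right side vanishes at k = 2, so the series with the parity of 2 terminates at degree 2.
Standard normalization: leading coefficient of T_n is 2^(n-1), so a_2 = 2^1 = 2. Work downward with a_k = (k+1)(k+2) a_{k+2} / ((k - 2)(k + 2)):
  a_0 = (1)(2)(2) / ((0 - 2)(0 + 2)) = 4/(-4) = -1
Hence T_2(x) = 2 x^2 - 1.

T_2(x); series = 2 x^2 - 1


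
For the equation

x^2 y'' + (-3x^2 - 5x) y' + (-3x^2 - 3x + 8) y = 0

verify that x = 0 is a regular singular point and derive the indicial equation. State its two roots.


Divide by x^2 to reach normal form y'' + P_1(x) y' + P_2(x) y = 0 with P_1(x) = -3 - 5/x and P_2(x) = -3 - 3/x + 8/x^2.
x = 0 is a singular point because the y'-coefficient -3 - 5/x has a pole at x = 0 and the y-coefficient -3 - 3/x + 8/x^2 has a pole at x = 0.
It is a regular singular point because x P_1(x) = p(x) = -3x - 5 and x^2 P_2(x) = q(x) = -3x^2 - 3x + 8 are polynomials, hence analytic at x = 0.
p(0) = -5,  q(0) = 8.
Indicial equation: r(r-1) + p(0) r + q(0) = 0, i.e. r^2 + (p(0) - 1) r + q(0) = 0, i.e. r^2 - 6 r + 8 = 0.
Discriminant: (-6)^2 - 4(8) = 4, so r = (6 ± 2)/2.
Solving: r_1 = 4, r_2 = 2.

indicial: r^2 - 6 r + 8 = 0; roots r_1 = 4, r_2 = 2


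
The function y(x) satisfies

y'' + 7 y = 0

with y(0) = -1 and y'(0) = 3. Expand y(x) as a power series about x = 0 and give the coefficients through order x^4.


Ansatz: y(x) = sum_{n>=0} a_n x^n, so y'(x) = sum_{n>=1} n a_n x^(n-1) and y''(x) = sum_{n>=2} n(n-1) a_n x^(n-2).
Substitute into P(x) y'' + Q(x) y' + R(x) y = 0 with P(x) = 1, Q(x) = 0, R(x) = 7, and match powers of x.
Initial conditions: a_0 = -1, a_1 = 3.
Setting the coefficient of each power of x to zero and solving order by order (substituting the coefficients already found):
  x^0: 2 a_2 + 7 a_0 = 0  ->  2 a_2 = -7 a_0 = 7  ->  a_2 = 7/2
  x^1: 6 a_3 + 7 a_1 = 0  ->  6 a_3 = -7 a_1 = -21  ->  a_3 = -7/2
  x^2: 12 a_4 + 7 a_2 = 0  ->  12 a_4 = -7 a_2 = -49/2  ->  a_4 = -49/24
Truncated series: y(x) = -1 + 3 x + (7/2) x^2 - (7/2) x^3 - (49/24) x^4 + O(x^5).

a_0 = -1; a_1 = 3; a_2 = 7/2; a_3 = -7/2; a_4 = -49/24


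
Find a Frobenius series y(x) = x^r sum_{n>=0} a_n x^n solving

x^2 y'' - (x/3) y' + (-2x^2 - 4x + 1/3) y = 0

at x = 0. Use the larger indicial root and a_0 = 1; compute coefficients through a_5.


Write in Frobenius form y'' + (p(x)/x) y' + (q(x)/x^2) y = 0:
  p(x) = -1/3,  q(x) = -2x^2 - 4x + 1/3.
Indicial equation: r(r-1) + (-1/3) r + (1/3) = 0 -> roots r_1 = 1, r_2 = 1/3.
Take r = r_1 = 1. Let y(x) = x^r sum_{n>=0} a_n x^n with a_0 = 1.
Substitute y = x^r sum a_n x^n and match x^{r+n}. The recurrence is
  D(n) a_n - 4 a_{n-1} - 2 a_{n-2} = 0,  where D(n) = (r+n)(r+n-1) + (-1/3)(r+n) + (1/3).
  a_n = [4 a_{n-1} + 2 a_{n-2}] / D(n).
Since the indicial polynomial factors as (r - r_1)(r - r_2), D(n) = (r_1 + n - r_1)(r_1 + n - r_2) = n(n + 2/3).
Evaluating step by step (a_0 = 1):
  n = 1: D(1) = 1(1 + 2/3) = 5/3; numerator = 4(1) = 4; a_1 = (4)/(5/3) = 12/5
  n = 2: D(2) = 2(2 + 2/3) = 16/3; numerator = 4(12/5) + 2(1) = 58/5; a_2 = (58/5)/(16/3) = 87/40
  n = 3: D(3) = 3(3 + 2/3) = 11; numerator = 4(87/40) + 2(12/5) = 27/2; a_3 = (27/2)/(11) = 27/22
  n = 4: D(4) = 4(4 + 2/3) = 56/3; numerator = 4(27/22) + 2(87/40) = 2037/220; a_4 = (2037/220)/(56/3) = 873/1760
  n = 5: D(5) = 5(5 + 2/3) = 85/3; numerator = 4(873/1760) + 2(27/22) = 1953/440; a_5 = (1953/440)/(85/3) = 5859/37400

r = 1; a_0 = 1; a_1 = 12/5; a_2 = 87/40; a_3 = 27/22; a_4 = 873/1760; a_5 = 5859/37400


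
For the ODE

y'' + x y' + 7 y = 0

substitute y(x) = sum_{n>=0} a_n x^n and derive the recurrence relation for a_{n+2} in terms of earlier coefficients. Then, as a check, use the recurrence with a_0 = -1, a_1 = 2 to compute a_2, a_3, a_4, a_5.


Substitute y = sum_n a_n x^n.
y''(x) has coefficient (n+2)(n+1) a_{n+2} at x^n;
x y'(x) has coefficient n a_n at x^n (shift);
7 y(x) has coefficient 7 a_n at x^n.
Matching x^n: (n+2)(n+1) a_{n+2} + (n + 7) a_n = 0.
Thus a_{n+2} = (-n - 7) / ((n+1)(n+2)) * a_n.

Check with a_0 = -1, a_1 = 2 (apply the recurrence for n = 0, 1, 2, 3): a_0 = -1, a_1 = 2, a_2 = 7/2, a_3 = -8/3, a_4 = -21/8, a_5 = 4/3.

a_(n+2) = (-n - 7) / ((n+1)(n+2)) * a_n; check: a_0 = -1, a_1 = 2, a_2 = 7/2, a_3 = -8/3, a_4 = -21/8, a_5 = 4/3


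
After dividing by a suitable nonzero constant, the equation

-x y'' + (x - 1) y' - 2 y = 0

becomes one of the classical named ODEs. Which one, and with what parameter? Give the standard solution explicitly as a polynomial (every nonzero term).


All three coefficients share the factor -1; dividing through by -1 gives  x y'' + (1 - x) y' + 2 y = 0.
This matches the Laguerre equation x y'' + (1 - x) y' + n y = 0 with n = 2; the polynomial solution is L_2(x).
With y = sum_k a_k x^k, matching x^k gives (k+1)k a_{k+1} + (k+1) a_{k+1} - k a_k + n a_k = 0, i.e. (k+1)^2 a_{k+1} = (k - n) a_k = (k - 2) a_k. The right side vanishes at k = 2, so the series terminates at degree 2.
Standard normalization L_n(0) = 1 gives a_0 = 1. Work upward with a_{k+1} = (k - 2) a_k / (k+1)^2:
  a_1 = (0 - 2)(1) / 1^2 = -2/1 = -2
  a_2 = (1 - 2)(-2) / 2^2 = 2/4 = 1/2
Hence L_2(x) = x^2/2 - 2 x + 1.

L_2(x); series = x^2/2 - 2 x + 1


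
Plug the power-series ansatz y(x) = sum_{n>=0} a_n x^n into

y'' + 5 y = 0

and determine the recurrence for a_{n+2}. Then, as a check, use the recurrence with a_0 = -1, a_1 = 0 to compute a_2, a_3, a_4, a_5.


Substitute y = sum_n a_n x^n into y'' + (const) y = 0.
y''(x) = sum_{n>=0} (n+2)(n+1) a_{n+2} x^n.
The ODE becomes sum_n [(n+2)(n+1) a_{n+2} + 5 a_n] x^n = 0.
Setting each coefficient to zero gives the recurrence:
  (n+2)(n+1) a_{n+2} + 5 a_n = 0,
  a_{n+2} = -5 / ((n+1)(n+2)) a_n.

Check with a_0 = -1, a_1 = 0 (apply the recurrence for n = 0, 1, 2, 3): a_0 = -1, a_1 = 0, a_2 = 5/2, a_3 = 0, a_4 = -25/24, a_5 = 0.

a_{n+2} = -5/((n+1)(n+2)) * a_n; check: a_0 = -1, a_1 = 0, a_2 = 5/2, a_3 = 0, a_4 = -25/24, a_5 = 0


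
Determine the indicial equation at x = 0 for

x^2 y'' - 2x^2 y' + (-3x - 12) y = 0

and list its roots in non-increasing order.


Divide by x^2 to reach normal form y'' + P_1(x) y' + P_2(x) y = 0 with P_1(x) = -2 and P_2(x) = -3/x - 12/x^2.
x = 0 is a singular point because the y-coefficient -3/x - 12/x^2 has a pole at x = 0.
It is a regular singular point because x P_1(x) = p(x) = -2x and x^2 P_2(x) = q(x) = -3x - 12 are polynomials, hence analytic at x = 0.
p(0) = 0,  q(0) = -12.
Indicial equation: r(r-1) + p(0) r + q(0) = 0, i.e. r^2 + (p(0) - 1) r + q(0) = 0, i.e. r^2 - 1 r - 12 = 0.
Discriminant: (-1)^2 - 4(-12) = 49, so r = (1 ± 7)/2.
Solving: r_1 = 4, r_2 = -3.

indicial: r^2 - 1 r - 12 = 0; roots r_1 = 4, r_2 = -3


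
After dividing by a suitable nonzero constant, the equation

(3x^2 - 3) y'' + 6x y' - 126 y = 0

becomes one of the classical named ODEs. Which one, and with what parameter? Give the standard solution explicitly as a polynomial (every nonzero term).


All three coefficients share the factor -3; dividing through by -3 gives  (1 - x^2) y'' - 2x y' + 42 y = 0.
This matches the Legendre equation (1 - x^2) y'' - 2x y' + n(n+1) y = 0 (note the -2x y' term) with n(n+1) = 42, so n = 6; the polynomial solution is P_6(x).
With y = sum_k a_k x^k, matching x^k gives (k+2)(k+1) a_{k+2} = [k(k+1) - n(n+1)] a_k = (k - 6)(k + 7) a_k. The right side vanishes at k = 6, so the series with the parity of 6 terminates at degree 6.
Standard normalization (P_n(1) = 1): leading coefficient (2n)!/(2^n (n!)^2) = 479001600/(64*518400) = 231/16, so a_6 = 231/16. Work downward with a_k = (k+1)(k+2) a_{k+2} / ((k - 6)(k + 7)):
  a_4 = (5)(6)(231/16) / ((4 - 6)(4 + 7)) = (3465/8)/(-22) = -315/16
  a_2 = (3)(4)(-315/16) / ((2 - 6)(2 + 7)) = (-945/4)/(-36) = 105/16
  a_0 = (1)(2)(105/16) / ((0 - 6)(0 + 7)) = (105/8)/(-42) = -5/16
Hence P_6(x) = 231 x^6/16 - 315 x^4/16 + 105 x^2/16 - 5/16.

P_6(x); series = 231 x^6/16 - 315 x^4/16 + 105 x^2/16 - 5/16


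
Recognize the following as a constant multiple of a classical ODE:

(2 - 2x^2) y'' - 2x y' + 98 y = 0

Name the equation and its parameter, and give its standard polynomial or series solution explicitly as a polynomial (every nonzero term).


All three coefficients share the factor 2; dividing through by 2 gives  (1 - x^2) y'' - x y' + 49 y = 0.
This matches the Chebyshev equation (1 - x^2) y'' - x y' + n^2 y = 0 (note the -x y' term, not -2x y') with n^2 = 49, so n = 7; the polynomial solution is T_7(x).
With y = sum_k a_k x^k, matching x^k gives (k+2)(k+1) a_{k+2} = (k^2 - n^2) a_k = (k - 7)(k + 7) a_k. The right side vanishes at k = 7, so the series with the parity of 7 terminates at degree 7.
Standard normalization: leading coefficient of T_n is 2^(n-1), so a_7 = 2^6 = 64. Work downward with a_k = (k+1)(k+2) a_{k+2} / ((k - 7)(k + 7)):
  a_5 = (6)(7)(64) / ((5 - 7)(5 + 7)) = 2688/(-24) = -112
  a_3 = (4)(5)(-112) / ((3 - 7)(3 + 7)) = -2240/(-40) = 56
  a_1 = (2)(3)(56) / ((1 - 7)(1 + 7)) = 336/(-48) = -7
Hence T_7(x) = 64 x^7 - 112 x^5 + 56 x^3 - 7 x.

T_7(x); series = 64 x^7 - 112 x^5 + 56 x^3 - 7 x


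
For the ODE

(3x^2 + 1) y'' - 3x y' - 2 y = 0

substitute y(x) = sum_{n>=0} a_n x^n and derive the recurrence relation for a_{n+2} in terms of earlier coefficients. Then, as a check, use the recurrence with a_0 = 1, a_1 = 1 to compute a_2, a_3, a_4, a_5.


Substitute y = sum_n a_n x^n.
(1 + 3 x^2) y'' contributes (n+2)(n+1) a_{n+2} + 3 n(n-1) a_n at x^n.
-3 x y'(x) contributes -3 n a_n at x^n.
-2 y(x) contributes -2 a_n at x^n.
Matching x^n: (n+2)(n+1) a_{n+2} + (3 n(n-1) - 3 n - 2) a_n = 0.
Thus a_{n+2} = (-3 n(n-1) + 3 n + 2) / ((n+1)(n+2)) * a_n.

Check with a_0 = 1, a_1 = 1 (apply the recurrence for n = 0, 1, 2, 3): a_0 = 1, a_1 = 1, a_2 = 1, a_3 = 5/6, a_4 = 1/6, a_5 = -7/24.

a_(n+2) = (-3 n(n-1) + 3 n + 2) / ((n+1)(n+2)) * a_n; check: a_0 = 1, a_1 = 1, a_2 = 1, a_3 = 5/6, a_4 = 1/6, a_5 = -7/24


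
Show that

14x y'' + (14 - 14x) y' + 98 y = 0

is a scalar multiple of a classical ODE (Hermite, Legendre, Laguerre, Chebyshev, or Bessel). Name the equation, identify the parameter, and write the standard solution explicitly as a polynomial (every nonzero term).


All three coefficients share the factor 14; dividing through by 14 gives  x y'' + (1 - x) y' + 7 y = 0.
This matches the Laguerre equation x y'' + (1 - x) y' + n y = 0 with n = 7; the polynomial solution is L_7(x).
With y = sum_k a_k x^k, matching x^k gives (k+1)k a_{k+1} + (k+1) a_{k+1} - k a_k + n a_k = 0, i.e. (k+1)^2 a_{k+1} = (k - n) a_k = (k - 7) a_k. The right side vanishes at k = 7, so the series terminates at degree 7.
Standard normalization L_n(0) = 1 gives a_0 = 1. Work upward with a_{k+1} = (k - 7) a_k / (k+1)^2:
  a_1 = (0 - 7)(1) / 1^2 = -7/1 = -7
  a_2 = (1 - 7)(-7) / 2^2 = 42/4 = 21/2
  a_3 = (2 - 7)(21/2) / 3^2 = (-105/2)/9 = -35/6
  a_4 = (3 - 7)(-35/6) / 4^2 = (70/3)/16 = 35/24
  a_5 = (4 - 7)(35/24) / 5^2 = (-35/8)/25 = -7/40
  a_6 = (5 - 7)(-7/40) / 6^2 = (7/20)/36 = 7/720
  a_7 = (6 - 7)(7/720) / 7^2 = (-7/720)/49 = -1/5040
Hence L_7(x) = -x^7/5040 + 7 x^6/720 - 7 x^5/40 + 35 x^4/24 - 35 x^3/6 + 21 x^2/2 - 7 x + 1.

L_7(x); series = -x^7/5040 + 7 x^6/720 - 7 x^5/40 + 35 x^4/24 - 35 x^3/6 + 21 x^2/2 - 7 x + 1


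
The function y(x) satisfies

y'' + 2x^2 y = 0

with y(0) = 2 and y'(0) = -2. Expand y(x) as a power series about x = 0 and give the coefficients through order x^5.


Ansatz: y(x) = sum_{n>=0} a_n x^n, so y'(x) = sum_{n>=1} n a_n x^(n-1) and y''(x) = sum_{n>=2} n(n-1) a_n x^(n-2).
Substitute into P(x) y'' + Q(x) y' + R(x) y = 0 with P(x) = 1, Q(x) = 0, R(x) = 2x^2, and match powers of x.
Initial conditions: a_0 = 2, a_1 = -2.
Setting the coefficient of each power of x to zero and solving order by order (substituting the coefficients already found):
  x^0: 2 a_2 = 0  ->  a_2 = 0
  x^1: 6 a_3 = 0  ->  a_3 = 0
  x^2: 12 a_4 + 2 a_0 = 0  ->  12 a_4 = -2 a_0 = -4  ->  a_4 = -1/3
  x^3: 20 a_5 + 2 a_1 = 0  ->  20 a_5 = -2 a_1 = 4  ->  a_5 = 1/5
Truncated series: y(x) = 2 - 2 x - (1/3) x^4 + (1/5) x^5 + O(x^6).

a_0 = 2; a_1 = -2; a_2 = 0; a_3 = 0; a_4 = -1/3; a_5 = 1/5


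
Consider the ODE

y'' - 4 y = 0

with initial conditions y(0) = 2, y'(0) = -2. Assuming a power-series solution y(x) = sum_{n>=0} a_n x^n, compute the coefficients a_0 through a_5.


Ansatz: y(x) = sum_{n>=0} a_n x^n, so y'(x) = sum_{n>=1} n a_n x^(n-1) and y''(x) = sum_{n>=2} n(n-1) a_n x^(n-2).
Substitute into P(x) y'' + Q(x) y' + R(x) y = 0 with P(x) = 1, Q(x) = 0, R(x) = -4, and match powers of x.
Initial conditions: a_0 = 2, a_1 = -2.
Setting the coefficient of each power of x to zero and solving order by order (substituting the coefficients already found):
  x^0: 2 a_2 - 4 a_0 = 0  ->  2 a_2 = 4 a_0 = 8  ->  a_2 = 4
  x^1: 6 a_3 - 4 a_1 = 0  ->  6 a_3 = 4 a_1 = -8  ->  a_3 = -4/3
  x^2: 12 a_4 - 4 a_2 = 0  ->  12 a_4 = 4 a_2 = 16  ->  a_4 = 4/3
  x^3: 20 a_5 - 4 a_3 = 0  ->  20 a_5 = 4 a_3 = -16/3  ->  a_5 = -4/15
Truncated series: y(x) = 2 - 2 x + 4 x^2 - (4/3) x^3 + (4/3) x^4 - (4/15) x^5 + O(x^6).

a_0 = 2; a_1 = -2; a_2 = 4; a_3 = -4/3; a_4 = 4/3; a_5 = -4/15


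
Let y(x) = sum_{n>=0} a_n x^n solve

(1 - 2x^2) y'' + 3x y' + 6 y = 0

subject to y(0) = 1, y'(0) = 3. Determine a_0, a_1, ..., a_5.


Ansatz: y(x) = sum_{n>=0} a_n x^n, so y'(x) = sum_{n>=1} n a_n x^(n-1) and y''(x) = sum_{n>=2} n(n-1) a_n x^(n-2).
Substitute into P(x) y'' + Q(x) y' + R(x) y = 0 with P(x) = 1 - 2x^2, Q(x) = 3x, R(x) = 6, and match powers of x.
Initial conditions: a_0 = 1, a_1 = 3.
Setting the coefficient of each power of x to zero and solving order by order (substituting the coefficients already found):
  x^0: 2 a_2 + 6 a_0 = 0  ->  2 a_2 = -6 a_0 = -6  ->  a_2 = -3
  x^1: 6 a_3 + 9 a_1 = 0  ->  6 a_3 = -9 a_1 = -27  ->  a_3 = -9/2
  x^2: 12 a_4 + 8 a_2 = 0  ->  12 a_4 = -8 a_2 = 24  ->  a_4 = 2
  x^3: 20 a_5 + 3 a_3 = 0  ->  20 a_5 = -3 a_3 = 27/2  ->  a_5 = 27/40
Truncated series: y(x) = 1 + 3 x - 3 x^2 - (9/2) x^3 + 2 x^4 + (27/40) x^5 + O(x^6).

a_0 = 1; a_1 = 3; a_2 = -3; a_3 = -9/2; a_4 = 2; a_5 = 27/40


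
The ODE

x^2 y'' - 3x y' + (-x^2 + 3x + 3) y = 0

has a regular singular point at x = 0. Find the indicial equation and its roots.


Divide by x^2 to reach normal form y'' + P_1(x) y' + P_2(x) y = 0 with P_1(x) = -3/x and P_2(x) = -1 + 3/x + 3/x^2.
x = 0 is a singular point because the y'-coefficient -3/x has a pole at x = 0 and the y-coefficient -1 + 3/x + 3/x^2 has a pole at x = 0.
It is a regular singular point because x P_1(x) = p(x) = -3 and x^2 P_2(x) = q(x) = -x^2 + 3x + 3 are polynomials, hence analytic at x = 0.
p(0) = -3,  q(0) = 3.
Indicial equation: r(r-1) + p(0) r + q(0) = 0, i.e. r^2 + (p(0) - 1) r + q(0) = 0, i.e. r^2 - 4 r + 3 = 0.
Discriminant: (-4)^2 - 4(3) = 4, so r = (4 ± 2)/2.
Solving: r_1 = 3, r_2 = 1.

indicial: r^2 - 4 r + 3 = 0; roots r_1 = 3, r_2 = 1


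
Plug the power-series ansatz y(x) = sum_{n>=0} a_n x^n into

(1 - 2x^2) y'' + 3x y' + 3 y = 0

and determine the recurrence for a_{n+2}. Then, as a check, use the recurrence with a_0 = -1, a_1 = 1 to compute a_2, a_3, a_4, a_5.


Substitute y = sum_n a_n x^n.
(1 - 2 x^2) y'' contributes (n+2)(n+1) a_{n+2} - 2 n(n-1) a_n at x^n.
3 x y'(x) contributes 3 n a_n at x^n.
3 y(x) contributes 3 a_n at x^n.
Matching x^n: (n+2)(n+1) a_{n+2} + (-2 n(n-1) + 3 n + 3) a_n = 0.
Thus a_{n+2} = (2 n(n-1) - 3 n - 3) / ((n+1)(n+2)) * a_n.

Check with a_0 = -1, a_1 = 1 (apply the recurrence for n = 0, 1, 2, 3): a_0 = -1, a_1 = 1, a_2 = 3/2, a_3 = -1, a_4 = -5/8, a_5 = 0.

a_(n+2) = (2 n(n-1) - 3 n - 3) / ((n+1)(n+2)) * a_n; check: a_0 = -1, a_1 = 1, a_2 = 3/2, a_3 = -1, a_4 = -5/8, a_5 = 0


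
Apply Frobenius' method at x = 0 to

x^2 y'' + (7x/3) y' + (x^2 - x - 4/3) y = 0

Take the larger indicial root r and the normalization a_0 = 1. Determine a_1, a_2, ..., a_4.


Write in Frobenius form y'' + (p(x)/x) y' + (q(x)/x^2) y = 0:
  p(x) = 7/3,  q(x) = x^2 - x - 4/3.
Indicial equation: r(r-1) + (7/3) r + (-4/3) = 0 -> roots r_1 = 2/3, r_2 = -2.
Take r = r_1 = 2/3. Let y(x) = x^r sum_{n>=0} a_n x^n with a_0 = 1.
Substitute y = x^r sum a_n x^n and match x^{r+n}. The recurrence is
  D(n) a_n - 1 a_{n-1} + 1 a_{n-2} = 0,  where D(n) = (r+n)(r+n-1) + (7/3)(r+n) + (-4/3).
  a_n = [1 a_{n-1} - 1 a_{n-2}] / D(n).
Since the indicial polynomial factors as (r - r_1)(r - r_2), D(n) = (r_1 + n - r_1)(r_1 + n - r_2) = n(n + 8/3).
Evaluating step by step (a_0 = 1):
  n = 1: D(1) = 1(1 + 8/3) = 11/3; numerator = 1(1) = 1; a_1 = (1)/(11/3) = 3/11
  n = 2: D(2) = 2(2 + 8/3) = 28/3; numerator = 1(3/11) - 1(1) = -8/11; a_2 = (-8/11)/(28/3) = -6/77
  n = 3: D(3) = 3(3 + 8/3) = 17; numerator = 1(-6/77) - 1(3/11) = -27/77; a_3 = (-27/77)/(17) = -27/1309
  n = 4: D(4) = 4(4 + 8/3) = 80/3; numerator = 1(-27/1309) - 1(-6/77) = 75/1309; a_4 = (75/1309)/(80/3) = 45/20944

r = 2/3; a_0 = 1; a_1 = 3/11; a_2 = -6/77; a_3 = -27/1309; a_4 = 45/20944


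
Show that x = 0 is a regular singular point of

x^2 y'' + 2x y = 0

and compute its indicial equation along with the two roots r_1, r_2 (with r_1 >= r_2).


Divide by x^2 to reach normal form y'' + P_1(x) y' + P_2(x) y = 0 with P_1(x) = 0 and P_2(x) = 2/x.
x = 0 is a singular point because the y-coefficient 2/x has a pole at x = 0.
It is a regular singular point because x P_1(x) = p(x) = 0 and x^2 P_2(x) = q(x) = 2x are polynomials, hence analytic at x = 0.
p(0) = 0,  q(0) = 0.
Indicial equation: r(r-1) + p(0) r + q(0) = 0, i.e. r^2 + (p(0) - 1) r + q(0) = 0, i.e. r^2 - 1 r = 0.
Discriminant: (-1)^2 - 4(0) = 1, so r = (1 ± 1)/2.
Solving: r_1 = 1, r_2 = 0.

indicial: r^2 - 1 r = 0; roots r_1 = 1, r_2 = 0


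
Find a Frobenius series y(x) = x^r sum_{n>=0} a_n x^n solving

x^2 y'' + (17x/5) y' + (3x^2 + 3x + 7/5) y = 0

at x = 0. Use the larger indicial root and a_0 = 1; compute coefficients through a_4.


Write in Frobenius form y'' + (p(x)/x) y' + (q(x)/x^2) y = 0:
  p(x) = 17/5,  q(x) = 3x^2 + 3x + 7/5.
Indicial equation: r(r-1) + (17/5) r + (7/5) = 0 -> roots r_1 = -1, r_2 = -7/5.
Take r = r_1 = -1. Let y(x) = x^r sum_{n>=0} a_n x^n with a_0 = 1.
Substitute y = x^r sum a_n x^n and match x^{r+n}. The recurrence is
  D(n) a_n + 3 a_{n-1} + 3 a_{n-2} = 0,  where D(n) = (r+n)(r+n-1) + (17/5)(r+n) + (7/5).
  a_n = [-3 a_{n-1} - 3 a_{n-2}] / D(n).
Since the indicial polynomial factors as (r - r_1)(r - r_2), D(n) = (r_1 + n - r_1)(r_1 + n - r_2) = n(n + 2/5).
Evaluating step by step (a_0 = 1):
  n = 1: D(1) = 1(1 + 2/5) = 7/5; numerator = -3(1) = -3; a_1 = (-3)/(7/5) = -15/7
  n = 2: D(2) = 2(2 + 2/5) = 24/5; numerator = -3(-15/7) - 3(1) = 24/7; a_2 = (24/7)/(24/5) = 5/7
  n = 3: D(3) = 3(3 + 2/5) = 51/5; numerator = -3(5/7) - 3(-15/7) = 30/7; a_3 = (30/7)/(51/5) = 50/119
  n = 4: D(4) = 4(4 + 2/5) = 88/5; numerator = -3(50/119) - 3(5/7) = -405/119; a_4 = (-405/119)/(88/5) = -2025/10472

r = -1; a_0 = 1; a_1 = -15/7; a_2 = 5/7; a_3 = 50/119; a_4 = -2025/10472
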